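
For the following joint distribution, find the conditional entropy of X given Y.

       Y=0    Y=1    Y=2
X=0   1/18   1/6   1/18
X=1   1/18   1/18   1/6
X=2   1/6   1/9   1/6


H(X|Y) = Σ_y p(y) H(X|Y=y)
  p(Y=0) = 5/18, H(X|Y=0) = 1.3710
  p(Y=1) = 1/3, H(X|Y=1) = 1.4591
  p(Y=2) = 7/18, H(X|Y=2) = 1.4488
H(X|Y) = 0.2778×1.3710 + 0.3333×1.4591 + 0.3889×1.4488 = 1.4306 bits


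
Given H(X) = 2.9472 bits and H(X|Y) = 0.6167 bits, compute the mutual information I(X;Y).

I(X;Y) = H(X) - H(X|Y)
I(X;Y) = 2.9472 - 0.6167 = 2.3305 bits


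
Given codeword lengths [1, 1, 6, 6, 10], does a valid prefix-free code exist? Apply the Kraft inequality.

Kraft inequality: Σ 2^(-l_i) ≤ 1 for prefix-free code
Calculating: 2^(-1) + 2^(-1) + 2^(-6) + 2^(-6) + 2^(-10)
= 0.5 + 0.5 + 0.015625 + 0.015625 + 0.0009765625
= 1.0322
Since 1.0322 > 1, prefix-free code does not exist


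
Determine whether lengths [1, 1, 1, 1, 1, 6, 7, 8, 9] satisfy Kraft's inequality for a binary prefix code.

Kraft inequality: Σ 2^(-l_i) ≤ 1 for prefix-free code
Calculating: 2^(-1) + 2^(-1) + 2^(-1) + 2^(-1) + 2^(-1) + 2^(-6) + 2^(-7) + 2^(-8) + 2^(-9)
= 0.5 + 0.5 + 0.5 + 0.5 + 0.5 + 0.015625 + 0.0078125 + 0.00390625 + 0.001953125
= 2.5293
Since 2.5293 > 1, prefix-free code does not exist


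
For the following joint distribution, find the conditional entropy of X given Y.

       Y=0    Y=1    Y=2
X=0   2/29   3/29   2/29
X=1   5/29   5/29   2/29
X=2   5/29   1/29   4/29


H(X|Y) = Σ_y p(y) H(X|Y=y)
  p(Y=0) = 12/29, H(X|Y=0) = 1.4834
  p(Y=1) = 9/29, H(X|Y=1) = 1.3516
  p(Y=2) = 8/29, H(X|Y=2) = 1.5000
H(X|Y) = 0.4138×1.4834 + 0.3103×1.3516 + 0.2759×1.5000 = 1.4471 bits


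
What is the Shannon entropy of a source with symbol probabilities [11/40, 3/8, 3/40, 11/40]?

H(X) = -Σ p(x) log₂ p(x)
  -11/40 × log₂(11/40) = 0.5122
  -3/8 × log₂(3/8) = 0.5306
  -3/40 × log₂(3/40) = 0.2803
  -11/40 × log₂(11/40) = 0.5122
H(X) = 1.8353 bits


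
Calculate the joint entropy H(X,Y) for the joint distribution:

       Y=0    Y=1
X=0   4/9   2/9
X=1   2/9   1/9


H(X,Y) = -Σ p(x,y) log₂ p(x,y)
  p(0,0)=4/9: -0.4444 × log₂(0.4444) = 0.5200
  p(0,1)=2/9: -0.2222 × log₂(0.2222) = 0.4822
  p(1,0)=2/9: -0.2222 × log₂(0.2222) = 0.4822
  p(1,1)=1/9: -0.1111 × log₂(0.1111) = 0.3522
H(X,Y) = 1.8366 bits


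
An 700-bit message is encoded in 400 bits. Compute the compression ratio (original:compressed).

Compression ratio = Original / Compressed
= 700 / 400 = 1.75:1


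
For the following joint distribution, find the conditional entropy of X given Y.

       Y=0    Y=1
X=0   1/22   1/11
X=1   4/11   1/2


H(X|Y) = Σ_y p(y) H(X|Y=y)
  p(Y=0) = 9/22, H(X|Y=0) = 0.5033
  p(Y=1) = 13/22, H(X|Y=1) = 0.6194
H(X|Y) = 0.4091×0.5033 + 0.5909×0.6194 = 0.5719 bits


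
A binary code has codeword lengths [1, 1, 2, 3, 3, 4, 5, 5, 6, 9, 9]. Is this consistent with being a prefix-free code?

Kraft inequality: Σ 2^(-l_i) ≤ 1 for prefix-free code
Calculating: 2^(-1) + 2^(-1) + 2^(-2) + 2^(-3) + 2^(-3) + 2^(-4) + 2^(-5) + 2^(-5) + 2^(-6) + 2^(-9) + 2^(-9)
= 0.5 + 0.5 + 0.25 + 0.125 + 0.125 + 0.0625 + 0.03125 + 0.03125 + 0.015625 + 0.001953125 + 0.001953125
= 1.6445
Since 1.6445 > 1, prefix-free code does not exist


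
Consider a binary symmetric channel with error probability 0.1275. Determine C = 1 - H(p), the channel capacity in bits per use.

For BSC with error probability p:
C = 1 - H(p) where H(p) is binary entropy
H(0.1275) = -0.1275 × log₂(0.1275) - 0.8725 × log₂(0.8725)
H(p) = 0.5505
C = 1 - 0.5505 = 0.4495 bits/use


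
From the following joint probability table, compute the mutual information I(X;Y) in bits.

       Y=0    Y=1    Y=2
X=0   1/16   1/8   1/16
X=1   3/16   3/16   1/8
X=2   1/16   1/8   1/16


H(X) = 1.5000, H(Y) = 1.5462, H(X,Y) = 3.0306
I(X;Y) = H(X) + H(Y) - H(X,Y) = 0.0155 bits


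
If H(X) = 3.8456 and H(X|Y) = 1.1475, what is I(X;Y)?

I(X;Y) = H(X) - H(X|Y)
I(X;Y) = 3.8456 - 1.1475 = 2.6981 bits


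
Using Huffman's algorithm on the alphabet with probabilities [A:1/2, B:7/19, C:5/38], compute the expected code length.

Huffman tree construction:
Combine smallest probabilities repeatedly
Resulting codes:
  A: 0 (length 1)
  B: 11 (length 2)
  C: 10 (length 2)
Average length = Σ p(s) × length(s) = 1.5000 bits


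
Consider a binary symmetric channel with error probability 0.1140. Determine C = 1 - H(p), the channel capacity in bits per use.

For BSC with error probability p:
C = 1 - H(p) where H(p) is binary entropy
H(0.1140) = -0.1140 × log₂(0.1140) - 0.8860 × log₂(0.8860)
H(p) = 0.5119
C = 1 - 0.5119 = 0.4881 bits/use


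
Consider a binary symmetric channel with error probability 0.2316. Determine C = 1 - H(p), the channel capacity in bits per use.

For BSC with error probability p:
C = 1 - H(p) where H(p) is binary entropy
H(0.2316) = -0.2316 × log₂(0.2316) - 0.7684 × log₂(0.7684)
H(p) = 0.7808
C = 1 - 0.7808 = 0.2192 bits/use


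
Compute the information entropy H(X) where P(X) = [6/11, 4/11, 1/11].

H(X) = -Σ p(x) log₂ p(x)
  -6/11 × log₂(6/11) = 0.4770
  -4/11 × log₂(4/11) = 0.5307
  -1/11 × log₂(1/11) = 0.3145
H(X) = 1.3222 bits


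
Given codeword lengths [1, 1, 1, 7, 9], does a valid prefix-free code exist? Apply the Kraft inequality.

Kraft inequality: Σ 2^(-l_i) ≤ 1 for prefix-free code
Calculating: 2^(-1) + 2^(-1) + 2^(-1) + 2^(-7) + 2^(-9)
= 0.5 + 0.5 + 0.5 + 0.0078125 + 0.001953125
= 1.5098
Since 1.5098 > 1, prefix-free code does not exist


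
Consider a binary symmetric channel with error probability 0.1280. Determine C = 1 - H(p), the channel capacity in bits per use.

For BSC with error probability p:
C = 1 - H(p) where H(p) is binary entropy
H(0.1280) = -0.1280 × log₂(0.1280) - 0.8720 × log₂(0.8720)
H(p) = 0.5519
C = 1 - 0.5519 = 0.4481 bits/use


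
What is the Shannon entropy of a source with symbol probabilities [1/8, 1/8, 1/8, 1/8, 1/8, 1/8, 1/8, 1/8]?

H(X) = -Σ p(x) log₂ p(x)
  -1/8 × log₂(1/8) = 0.3750
  -1/8 × log₂(1/8) = 0.3750
  -1/8 × log₂(1/8) = 0.3750
  -1/8 × log₂(1/8) = 0.3750
  -1/8 × log₂(1/8) = 0.3750
  -1/8 × log₂(1/8) = 0.3750
  -1/8 × log₂(1/8) = 0.3750
  -1/8 × log₂(1/8) = 0.3750
H(X) = 3.0000 bits


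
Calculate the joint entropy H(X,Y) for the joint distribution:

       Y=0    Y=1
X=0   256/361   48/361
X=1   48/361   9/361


H(X,Y) = -Σ p(x,y) log₂ p(x,y)
  p(0,0)=256/361: -0.7091 × log₂(0.7091) = 0.3516
  p(0,1)=48/361: -0.1330 × log₂(0.1330) = 0.3870
  p(1,0)=48/361: -0.1330 × log₂(0.1330) = 0.3870
  p(1,1)=9/361: -0.0249 × log₂(0.0249) = 0.1328
H(X,Y) = 1.2585 bits


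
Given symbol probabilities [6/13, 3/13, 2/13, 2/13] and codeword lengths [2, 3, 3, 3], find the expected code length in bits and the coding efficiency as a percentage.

Average length L = Σ p_i × l_i = 2.5385 bits
Entropy H = 1.8339 bits
Efficiency η = H/L × 100% = 72.25%


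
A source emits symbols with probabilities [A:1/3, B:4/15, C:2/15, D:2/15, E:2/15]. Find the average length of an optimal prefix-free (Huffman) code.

Huffman tree construction:
Combine smallest probabilities repeatedly
Resulting codes:
  A: 11 (length 2)
  B: 01 (length 2)
  C: 100 (length 3)
  D: 101 (length 3)
  E: 00 (length 2)
Average length = Σ p(s) × length(s) = 2.2667 bits


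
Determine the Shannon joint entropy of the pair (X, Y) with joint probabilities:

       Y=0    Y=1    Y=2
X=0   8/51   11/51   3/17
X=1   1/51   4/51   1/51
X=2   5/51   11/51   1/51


H(X,Y) = -Σ p(x,y) log₂ p(x,y)
  p(0,0)=8/51: -0.1569 × log₂(0.1569) = 0.4192
  p(0,1)=11/51: -0.2157 × log₂(0.2157) = 0.4773
  p(0,2)=3/17: -0.1765 × log₂(0.1765) = 0.4416
  p(1,0)=1/51: -0.0196 × log₂(0.0196) = 0.1112
  p(1,1)=4/51: -0.0784 × log₂(0.0784) = 0.2880
  p(1,2)=1/51: -0.0196 × log₂(0.0196) = 0.1112
  p(2,0)=5/51: -0.0980 × log₂(0.0980) = 0.3285
  p(2,1)=11/51: -0.2157 × log₂(0.2157) = 0.4773
  p(2,2)=1/51: -0.0196 × log₂(0.0196) = 0.1112
H(X,Y) = 2.7656 bits


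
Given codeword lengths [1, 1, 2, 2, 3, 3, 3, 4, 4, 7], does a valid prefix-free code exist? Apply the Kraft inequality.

Kraft inequality: Σ 2^(-l_i) ≤ 1 for prefix-free code
Calculating: 2^(-1) + 2^(-1) + 2^(-2) + 2^(-2) + 2^(-3) + 2^(-3) + 2^(-3) + 2^(-4) + 2^(-4) + 2^(-7)
= 0.5 + 0.5 + 0.25 + 0.25 + 0.125 + 0.125 + 0.125 + 0.0625 + 0.0625 + 0.0078125
= 2.0078
Since 2.0078 > 1, prefix-free code does not exist


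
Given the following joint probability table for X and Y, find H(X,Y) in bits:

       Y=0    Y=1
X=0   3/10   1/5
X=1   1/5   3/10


H(X,Y) = -Σ p(x,y) log₂ p(x,y)
  p(0,0)=3/10: -0.3000 × log₂(0.3000) = 0.5211
  p(0,1)=1/5: -0.2000 × log₂(0.2000) = 0.4644
  p(1,0)=1/5: -0.2000 × log₂(0.2000) = 0.4644
  p(1,1)=3/10: -0.3000 × log₂(0.3000) = 0.5211
H(X,Y) = 1.9710 bits


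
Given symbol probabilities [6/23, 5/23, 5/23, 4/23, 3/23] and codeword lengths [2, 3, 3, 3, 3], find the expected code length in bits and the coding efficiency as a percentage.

Average length L = Σ p_i × l_i = 2.7391 bits
Entropy H = 2.2851 bits
Efficiency η = H/L × 100% = 83.43%


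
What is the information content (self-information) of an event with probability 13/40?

Information content I(x) = -log₂(p(x))
I = -log₂(13/40) = -log₂(0.3250)
I = 1.6215 bits


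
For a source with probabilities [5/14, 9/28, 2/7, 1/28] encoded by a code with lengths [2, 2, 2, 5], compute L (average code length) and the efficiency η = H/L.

Average length L = Σ p_i × l_i = 2.1071 bits
Entropy H = 1.7449 bits
Efficiency η = H/L × 100% = 82.81%


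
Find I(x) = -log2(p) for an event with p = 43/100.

Information content I(x) = -log₂(p(x))
I = -log₂(43/100) = -log₂(0.4300)
I = 1.2176 bits


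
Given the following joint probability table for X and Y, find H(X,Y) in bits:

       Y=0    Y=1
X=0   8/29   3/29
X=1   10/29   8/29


H(X,Y) = -Σ p(x,y) log₂ p(x,y)
  p(0,0)=8/29: -0.2759 × log₂(0.2759) = 0.5125
  p(0,1)=3/29: -0.1034 × log₂(0.1034) = 0.3386
  p(1,0)=10/29: -0.3448 × log₂(0.3448) = 0.5297
  p(1,1)=8/29: -0.2759 × log₂(0.2759) = 0.5125
H(X,Y) = 1.8934 bits


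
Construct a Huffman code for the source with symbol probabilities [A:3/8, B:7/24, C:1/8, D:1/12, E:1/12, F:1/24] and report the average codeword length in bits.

Huffman tree construction:
Combine smallest probabilities repeatedly
Resulting codes:
  A: 0 (length 1)
  B: 10 (length 2)
  C: 1111 (length 4)
  D: 1101 (length 4)
  E: 1110 (length 4)
  F: 1100 (length 4)
Average length = Σ p(s) × length(s) = 2.2917 bits


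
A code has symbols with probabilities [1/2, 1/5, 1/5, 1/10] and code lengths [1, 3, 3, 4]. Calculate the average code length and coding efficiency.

Average length L = Σ p_i × l_i = 2.1000 bits
Entropy H = 1.7610 bits
Efficiency η = H/L × 100% = 83.86%


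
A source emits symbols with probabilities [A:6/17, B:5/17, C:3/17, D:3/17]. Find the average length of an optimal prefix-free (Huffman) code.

Huffman tree construction:
Combine smallest probabilities repeatedly
Resulting codes:
  A: 11 (length 2)
  B: 10 (length 2)
  C: 00 (length 2)
  D: 01 (length 2)
Average length = Σ p(s) × length(s) = 2.0000 bits


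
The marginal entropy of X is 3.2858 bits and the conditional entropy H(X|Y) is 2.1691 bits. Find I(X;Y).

I(X;Y) = H(X) - H(X|Y)
I(X;Y) = 3.2858 - 2.1691 = 1.1167 bits


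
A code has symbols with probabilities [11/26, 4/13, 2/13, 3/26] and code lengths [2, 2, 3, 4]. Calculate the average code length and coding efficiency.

Average length L = Σ p_i × l_i = 2.3846 bits
Entropy H = 1.8232 bits
Efficiency η = H/L × 100% = 76.46%


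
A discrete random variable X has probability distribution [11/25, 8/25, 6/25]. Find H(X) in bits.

H(X) = -Σ p(x) log₂ p(x)
  -11/25 × log₂(11/25) = 0.5211
  -8/25 × log₂(8/25) = 0.5260
  -6/25 × log₂(6/25) = 0.4941
H(X) = 1.5413 bits


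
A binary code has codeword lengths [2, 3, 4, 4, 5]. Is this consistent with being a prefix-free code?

Kraft inequality: Σ 2^(-l_i) ≤ 1 for prefix-free code
Calculating: 2^(-2) + 2^(-3) + 2^(-4) + 2^(-4) + 2^(-5)
= 0.25 + 0.125 + 0.0625 + 0.0625 + 0.03125
= 0.5312
Since 0.5312 ≤ 1, prefix-free code exists


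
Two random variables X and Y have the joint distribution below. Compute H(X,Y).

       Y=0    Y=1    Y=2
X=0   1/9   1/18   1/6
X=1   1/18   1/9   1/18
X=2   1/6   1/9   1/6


H(X,Y) = -Σ p(x,y) log₂ p(x,y)
  p(0,0)=1/9: -0.1111 × log₂(0.1111) = 0.3522
  p(0,1)=1/18: -0.0556 × log₂(0.0556) = 0.2317
  p(0,2)=1/6: -0.1667 × log₂(0.1667) = 0.4308
  p(1,0)=1/18: -0.0556 × log₂(0.0556) = 0.2317
  p(1,1)=1/9: -0.1111 × log₂(0.1111) = 0.3522
  p(1,2)=1/18: -0.0556 × log₂(0.0556) = 0.2317
  p(2,0)=1/6: -0.1667 × log₂(0.1667) = 0.4308
  p(2,1)=1/9: -0.1111 × log₂(0.1111) = 0.3522
  p(2,2)=1/6: -0.1667 × log₂(0.1667) = 0.4308
H(X,Y) = 3.0441 bits


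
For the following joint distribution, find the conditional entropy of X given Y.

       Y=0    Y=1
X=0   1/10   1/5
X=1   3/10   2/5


H(X|Y) = Σ_y p(y) H(X|Y=y)
  p(Y=0) = 2/5, H(X|Y=0) = 0.8113
  p(Y=1) = 3/5, H(X|Y=1) = 0.9183
H(X|Y) = 0.4000×0.8113 + 0.6000×0.9183 = 0.8755 bits


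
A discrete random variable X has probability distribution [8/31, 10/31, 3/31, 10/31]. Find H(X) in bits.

H(X) = -Σ p(x) log₂ p(x)
  -8/31 × log₂(8/31) = 0.5043
  -10/31 × log₂(10/31) = 0.5265
  -3/31 × log₂(3/31) = 0.3261
  -10/31 × log₂(10/31) = 0.5265
H(X) = 1.8834 bits


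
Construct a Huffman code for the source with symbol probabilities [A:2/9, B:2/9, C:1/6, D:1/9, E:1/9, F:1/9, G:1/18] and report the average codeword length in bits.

Huffman tree construction:
Combine smallest probabilities repeatedly
Resulting codes:
  A: 00 (length 2)
  B: 01 (length 2)
  C: 110 (length 3)
  D: 1111 (length 4)
  E: 100 (length 3)
  F: 101 (length 3)
  G: 1110 (length 4)
Average length = Σ p(s) × length(s) = 2.7222 bits


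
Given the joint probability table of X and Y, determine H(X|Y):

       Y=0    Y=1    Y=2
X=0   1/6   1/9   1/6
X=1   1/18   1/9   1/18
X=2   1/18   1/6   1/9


H(X|Y) = Σ_y p(y) H(X|Y=y)
  p(Y=0) = 5/18, H(X|Y=0) = 1.3710
  p(Y=1) = 7/18, H(X|Y=1) = 1.5567
  p(Y=2) = 1/3, H(X|Y=2) = 1.4591
H(X|Y) = 0.2778×1.3710 + 0.3889×1.5567 + 0.3333×1.4591 = 1.4726 bits


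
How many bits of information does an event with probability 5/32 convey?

Information content I(x) = -log₂(p(x))
I = -log₂(5/32) = -log₂(0.1562)
I = 2.6781 bits


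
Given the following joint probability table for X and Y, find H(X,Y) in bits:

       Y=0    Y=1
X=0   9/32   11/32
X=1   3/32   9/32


H(X,Y) = -Σ p(x,y) log₂ p(x,y)
  p(0,0)=9/32: -0.2812 × log₂(0.2812) = 0.5147
  p(0,1)=11/32: -0.3438 × log₂(0.3438) = 0.5296
  p(1,0)=3/32: -0.0938 × log₂(0.0938) = 0.3202
  p(1,1)=9/32: -0.2812 × log₂(0.2812) = 0.5147
H(X,Y) = 1.8791 bits


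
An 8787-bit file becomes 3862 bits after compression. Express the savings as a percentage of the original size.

Space savings = (1 - Compressed/Original) × 100%
= (1 - 3862/8787) × 100%
= 56.05%


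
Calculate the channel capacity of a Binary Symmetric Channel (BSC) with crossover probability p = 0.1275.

For BSC with error probability p:
C = 1 - H(p) where H(p) is binary entropy
H(0.1275) = -0.1275 × log₂(0.1275) - 0.8725 × log₂(0.8725)
H(p) = 0.5505
C = 1 - 0.5505 = 0.4495 bits/use


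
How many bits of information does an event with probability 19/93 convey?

Information content I(x) = -log₂(p(x))
I = -log₂(19/93) = -log₂(0.2043)
I = 2.2912 bits


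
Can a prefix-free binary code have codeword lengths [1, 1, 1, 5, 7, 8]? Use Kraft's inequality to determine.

Kraft inequality: Σ 2^(-l_i) ≤ 1 for prefix-free code
Calculating: 2^(-1) + 2^(-1) + 2^(-1) + 2^(-5) + 2^(-7) + 2^(-8)
= 0.5 + 0.5 + 0.5 + 0.03125 + 0.0078125 + 0.00390625
= 1.5430
Since 1.5430 > 1, prefix-free code does not exist


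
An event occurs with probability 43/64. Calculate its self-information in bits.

Information content I(x) = -log₂(p(x))
I = -log₂(43/64) = -log₂(0.6719)
I = 0.5737 bits


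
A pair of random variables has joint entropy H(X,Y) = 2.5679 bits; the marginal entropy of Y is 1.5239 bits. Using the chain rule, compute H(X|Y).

Chain rule: H(X,Y) = H(X|Y) + H(Y)
H(X|Y) = H(X,Y) - H(Y) = 2.5679 - 1.5239 = 1.044 bits


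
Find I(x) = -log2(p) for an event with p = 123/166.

Information content I(x) = -log₂(p(x))
I = -log₂(123/166) = -log₂(0.7410)
I = 0.4325 bits


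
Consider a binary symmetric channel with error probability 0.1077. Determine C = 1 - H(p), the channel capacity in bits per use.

For BSC with error probability p:
C = 1 - H(p) where H(p) is binary entropy
H(0.1077) = -0.1077 × log₂(0.1077) - 0.8923 × log₂(0.8923)
H(p) = 0.4929
C = 1 - 0.4929 = 0.5071 bits/use


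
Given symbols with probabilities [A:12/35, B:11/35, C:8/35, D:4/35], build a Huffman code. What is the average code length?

Huffman tree construction:
Combine smallest probabilities repeatedly
Resulting codes:
  A: 11 (length 2)
  B: 10 (length 2)
  C: 01 (length 2)
  D: 00 (length 2)
Average length = Σ p(s) × length(s) = 2.0000 bits


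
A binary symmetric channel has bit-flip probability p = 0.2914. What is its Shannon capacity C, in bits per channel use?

For BSC with error probability p:
C = 1 - H(p) where H(p) is binary entropy
H(0.2914) = -0.2914 × log₂(0.2914) - 0.7086 × log₂(0.7086)
H(p) = 0.8705
C = 1 - 0.8705 = 0.1295 bits/use


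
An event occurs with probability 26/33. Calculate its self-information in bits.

Information content I(x) = -log₂(p(x))
I = -log₂(26/33) = -log₂(0.7879)
I = 0.3440 bits


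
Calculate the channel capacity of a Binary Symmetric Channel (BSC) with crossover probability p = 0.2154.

For BSC with error probability p:
C = 1 - H(p) where H(p) is binary entropy
H(0.2154) = -0.2154 × log₂(0.2154) - 0.7846 × log₂(0.7846)
H(p) = 0.7517
C = 1 - 0.7517 = 0.2483 bits/use


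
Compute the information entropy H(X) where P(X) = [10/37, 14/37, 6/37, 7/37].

H(X) = -Σ p(x) log₂ p(x)
  -10/37 × log₂(10/37) = 0.5101
  -14/37 × log₂(14/37) = 0.5305
  -6/37 × log₂(6/37) = 0.4256
  -7/37 × log₂(7/37) = 0.4545
H(X) = 1.9207 bits


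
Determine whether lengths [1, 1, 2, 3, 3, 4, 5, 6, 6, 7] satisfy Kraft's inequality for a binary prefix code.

Kraft inequality: Σ 2^(-l_i) ≤ 1 for prefix-free code
Calculating: 2^(-1) + 2^(-1) + 2^(-2) + 2^(-3) + 2^(-3) + 2^(-4) + 2^(-5) + 2^(-6) + 2^(-6) + 2^(-7)
= 0.5 + 0.5 + 0.25 + 0.125 + 0.125 + 0.0625 + 0.03125 + 0.015625 + 0.015625 + 0.0078125
= 1.6328
Since 1.6328 > 1, prefix-free code does not exist


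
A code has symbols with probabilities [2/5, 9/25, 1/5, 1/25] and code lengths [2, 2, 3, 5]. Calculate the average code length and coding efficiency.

Average length L = Σ p_i × l_i = 2.3200 bits
Entropy H = 1.7095 bits
Efficiency η = H/L × 100% = 73.69%


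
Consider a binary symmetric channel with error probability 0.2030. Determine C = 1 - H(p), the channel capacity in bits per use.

For BSC with error probability p:
C = 1 - H(p) where H(p) is binary entropy
H(0.2030) = -0.2030 × log₂(0.2030) - 0.7970 × log₂(0.7970)
H(p) = 0.7279
C = 1 - 0.7279 = 0.2721 bits/use


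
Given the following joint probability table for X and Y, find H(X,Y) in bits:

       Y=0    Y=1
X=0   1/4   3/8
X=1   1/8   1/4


H(X,Y) = -Σ p(x,y) log₂ p(x,y)
  p(0,0)=1/4: -0.2500 × log₂(0.2500) = 0.5000
  p(0,1)=3/8: -0.3750 × log₂(0.3750) = 0.5306
  p(1,0)=1/8: -0.1250 × log₂(0.1250) = 0.3750
  p(1,1)=1/4: -0.2500 × log₂(0.2500) = 0.5000
H(X,Y) = 1.9056 bits


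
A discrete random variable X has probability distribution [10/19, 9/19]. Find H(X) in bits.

H(X) = -Σ p(x) log₂ p(x)
  -10/19 × log₂(10/19) = 0.4874
  -9/19 × log₂(9/19) = 0.5106
H(X) = 0.9980 bits


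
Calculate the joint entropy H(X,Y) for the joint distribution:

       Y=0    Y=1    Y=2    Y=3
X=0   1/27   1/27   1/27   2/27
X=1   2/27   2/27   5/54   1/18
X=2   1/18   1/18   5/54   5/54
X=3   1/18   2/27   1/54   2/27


H(X,Y) = -Σ p(x,y) log₂ p(x,y)
  p(0,0)=1/27: -0.0370 × log₂(0.0370) = 0.1761
  p(0,1)=1/27: -0.0370 × log₂(0.0370) = 0.1761
  p(0,2)=1/27: -0.0370 × log₂(0.0370) = 0.1761
  p(0,3)=2/27: -0.0741 × log₂(0.0741) = 0.2781
  p(1,0)=2/27: -0.0741 × log₂(0.0741) = 0.2781
  p(1,1)=2/27: -0.0741 × log₂(0.0741) = 0.2781
  p(1,2)=5/54: -0.0926 × log₂(0.0926) = 0.3179
  p(1,3)=1/18: -0.0556 × log₂(0.0556) = 0.2317
  p(2,0)=1/18: -0.0556 × log₂(0.0556) = 0.2317
  p(2,1)=1/18: -0.0556 × log₂(0.0556) = 0.2317
  p(2,2)=5/54: -0.0926 × log₂(0.0926) = 0.3179
  p(2,3)=5/54: -0.0926 × log₂(0.0926) = 0.3179
  p(3,0)=1/18: -0.0556 × log₂(0.0556) = 0.2317
  p(3,1)=2/27: -0.0741 × log₂(0.0741) = 0.2781
  p(3,2)=1/54: -0.0185 × log₂(0.0185) = 0.1066
  p(3,3)=2/27: -0.0741 × log₂(0.0741) = 0.2781
H(X,Y) = 3.9058 bits


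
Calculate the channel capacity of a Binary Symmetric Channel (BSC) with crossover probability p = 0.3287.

For BSC with error probability p:
C = 1 - H(p) where H(p) is binary entropy
H(0.3287) = -0.3287 × log₂(0.3287) - 0.6713 × log₂(0.6713)
H(p) = 0.9136
C = 1 - 0.9136 = 0.0864 bits/use


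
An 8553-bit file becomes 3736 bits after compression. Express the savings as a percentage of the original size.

Space savings = (1 - Compressed/Original) × 100%
= (1 - 3736/8553) × 100%
= 56.32%


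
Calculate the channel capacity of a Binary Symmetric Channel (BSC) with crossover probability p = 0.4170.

For BSC with error probability p:
C = 1 - H(p) where H(p) is binary entropy
H(0.4170) = -0.4170 × log₂(0.4170) - 0.5830 × log₂(0.5830)
H(p) = 0.9800
C = 1 - 0.9800 = 0.0200 bits/use


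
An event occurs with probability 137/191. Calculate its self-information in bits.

Information content I(x) = -log₂(p(x))
I = -log₂(137/191) = -log₂(0.7173)
I = 0.4794 bits


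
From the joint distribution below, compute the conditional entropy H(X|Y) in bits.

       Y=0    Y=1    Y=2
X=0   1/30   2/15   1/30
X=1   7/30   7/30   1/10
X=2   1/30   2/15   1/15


H(X|Y) = Σ_y p(y) H(X|Y=y)
  p(Y=0) = 3/10, H(X|Y=0) = 0.9864
  p(Y=1) = 1/2, H(X|Y=1) = 1.5301
  p(Y=2) = 1/5, H(X|Y=2) = 1.4591
H(X|Y) = 0.3000×0.9864 + 0.5000×1.5301 + 0.2000×1.4591 = 1.3528 bits


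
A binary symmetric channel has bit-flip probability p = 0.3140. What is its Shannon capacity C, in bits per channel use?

For BSC with error probability p:
C = 1 - H(p) where H(p) is binary entropy
H(0.3140) = -0.3140 × log₂(0.3140) - 0.6860 × log₂(0.6860)
H(p) = 0.8977
C = 1 - 0.8977 = 0.1023 bits/use


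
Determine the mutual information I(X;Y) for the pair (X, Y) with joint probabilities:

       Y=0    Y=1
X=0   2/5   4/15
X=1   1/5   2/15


H(X) = 0.9183, H(Y) = 0.9710, H(X,Y) = 1.8892
I(X;Y) = H(X) + H(Y) - H(X,Y) = 0.0000 bits


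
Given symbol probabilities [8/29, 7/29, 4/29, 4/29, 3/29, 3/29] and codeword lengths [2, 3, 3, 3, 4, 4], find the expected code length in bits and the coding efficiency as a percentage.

Average length L = Σ p_i × l_i = 2.9310 bits
Entropy H = 2.4731 bits
Efficiency η = H/L × 100% = 84.38%


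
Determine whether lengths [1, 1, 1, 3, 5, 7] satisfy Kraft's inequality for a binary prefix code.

Kraft inequality: Σ 2^(-l_i) ≤ 1 for prefix-free code
Calculating: 2^(-1) + 2^(-1) + 2^(-1) + 2^(-3) + 2^(-5) + 2^(-7)
= 0.5 + 0.5 + 0.5 + 0.125 + 0.03125 + 0.0078125
= 1.6641
Since 1.6641 > 1, prefix-free code does not exist


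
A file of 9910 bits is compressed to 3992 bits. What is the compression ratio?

Compression ratio = Original / Compressed
= 9910 / 3992 = 2.48:1


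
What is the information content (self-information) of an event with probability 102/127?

Information content I(x) = -log₂(p(x))
I = -log₂(102/127) = -log₂(0.8031)
I = 0.3163 bits


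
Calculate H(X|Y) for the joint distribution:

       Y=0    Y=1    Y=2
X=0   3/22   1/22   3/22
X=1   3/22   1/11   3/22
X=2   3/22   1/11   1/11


H(X|Y) = Σ_y p(y) H(X|Y=y)
  p(Y=0) = 9/22, H(X|Y=0) = 1.5850
  p(Y=1) = 5/22, H(X|Y=1) = 1.5219
  p(Y=2) = 4/11, H(X|Y=2) = 1.5613
H(X|Y) = 0.4091×1.5850 + 0.2273×1.5219 + 0.3636×1.5613 = 1.5620 bits


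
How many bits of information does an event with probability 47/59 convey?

Information content I(x) = -log₂(p(x))
I = -log₂(47/59) = -log₂(0.7966)
I = 0.3281 bits


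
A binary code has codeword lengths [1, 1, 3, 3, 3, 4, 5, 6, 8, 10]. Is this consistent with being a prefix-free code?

Kraft inequality: Σ 2^(-l_i) ≤ 1 for prefix-free code
Calculating: 2^(-1) + 2^(-1) + 2^(-3) + 2^(-3) + 2^(-3) + 2^(-4) + 2^(-5) + 2^(-6) + 2^(-8) + 2^(-10)
= 0.5 + 0.5 + 0.125 + 0.125 + 0.125 + 0.0625 + 0.03125 + 0.015625 + 0.00390625 + 0.0009765625
= 1.4893
Since 1.4893 > 1, prefix-free code does not exist


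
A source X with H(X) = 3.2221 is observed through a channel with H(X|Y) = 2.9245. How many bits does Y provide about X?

I(X;Y) = H(X) - H(X|Y)
I(X;Y) = 3.2221 - 2.9245 = 0.2976 bits


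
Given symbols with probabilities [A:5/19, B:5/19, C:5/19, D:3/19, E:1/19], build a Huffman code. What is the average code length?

Huffman tree construction:
Combine smallest probabilities repeatedly
Resulting codes:
  A: 01 (length 2)
  B: 10 (length 2)
  C: 11 (length 2)
  D: 001 (length 3)
  E: 000 (length 3)
Average length = Σ p(s) × length(s) = 2.2105 bits


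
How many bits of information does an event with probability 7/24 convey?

Information content I(x) = -log₂(p(x))
I = -log₂(7/24) = -log₂(0.2917)
I = 1.7776 bits


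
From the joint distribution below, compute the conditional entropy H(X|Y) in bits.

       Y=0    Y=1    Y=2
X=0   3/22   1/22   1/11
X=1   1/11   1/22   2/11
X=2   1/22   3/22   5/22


H(X|Y) = Σ_y p(y) H(X|Y=y)
  p(Y=0) = 3/11, H(X|Y=0) = 1.4591
  p(Y=1) = 5/22, H(X|Y=1) = 1.3710
  p(Y=2) = 1/2, H(X|Y=2) = 1.4949
H(X|Y) = 0.2727×1.4591 + 0.2273×1.3710 + 0.5000×1.4949 = 1.4570 bits


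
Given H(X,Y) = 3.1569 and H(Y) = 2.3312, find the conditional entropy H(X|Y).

Chain rule: H(X,Y) = H(X|Y) + H(Y)
H(X|Y) = H(X,Y) - H(Y) = 3.1569 - 2.3312 = 0.8257 bits


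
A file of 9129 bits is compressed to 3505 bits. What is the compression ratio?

Compression ratio = Original / Compressed
= 9129 / 3505 = 2.60:1


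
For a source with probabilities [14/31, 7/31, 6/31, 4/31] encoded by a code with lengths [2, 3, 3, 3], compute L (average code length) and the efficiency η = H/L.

Average length L = Σ p_i × l_i = 2.5484 bits
Entropy H = 1.8424 bits
Efficiency η = H/L × 100% = 72.30%


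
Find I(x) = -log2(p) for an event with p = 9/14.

Information content I(x) = -log₂(p(x))
I = -log₂(9/14) = -log₂(0.6429)
I = 0.6374 bits


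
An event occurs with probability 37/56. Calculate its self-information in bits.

Information content I(x) = -log₂(p(x))
I = -log₂(37/56) = -log₂(0.6607)
I = 0.5979 bits


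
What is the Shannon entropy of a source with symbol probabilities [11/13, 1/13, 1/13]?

H(X) = -Σ p(x) log₂ p(x)
  -11/13 × log₂(11/13) = 0.2039
  -1/13 × log₂(1/13) = 0.2846
  -1/13 × log₂(1/13) = 0.2846
H(X) = 0.7732 bits


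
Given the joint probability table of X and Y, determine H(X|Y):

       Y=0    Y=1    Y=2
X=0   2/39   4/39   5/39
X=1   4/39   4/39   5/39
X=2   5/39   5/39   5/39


H(X|Y) = Σ_y p(y) H(X|Y=y)
  p(Y=0) = 11/39, H(X|Y=0) = 1.4949
  p(Y=1) = 1/3, H(X|Y=1) = 1.5766
  p(Y=2) = 5/13, H(X|Y=2) = 1.5850
H(X|Y) = 0.2821×1.4949 + 0.3333×1.5766 + 0.3846×1.5850 = 1.5568 bits


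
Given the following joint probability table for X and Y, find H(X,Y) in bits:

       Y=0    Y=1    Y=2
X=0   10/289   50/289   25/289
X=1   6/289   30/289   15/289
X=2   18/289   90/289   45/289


H(X,Y) = -Σ p(x,y) log₂ p(x,y)
  p(0,0)=10/289: -0.0346 × log₂(0.0346) = 0.1679
  p(0,1)=50/289: -0.1730 × log₂(0.1730) = 0.4379
  p(0,2)=25/289: -0.0865 × log₂(0.0865) = 0.3055
  p(1,0)=6/289: -0.0208 × log₂(0.0208) = 0.1161
  p(1,1)=30/289: -0.1038 × log₂(0.1038) = 0.3392
  p(1,2)=15/289: -0.0519 × log₂(0.0519) = 0.2215
  p(2,0)=18/289: -0.0623 × log₂(0.0623) = 0.2494
  p(2,1)=90/289: -0.3114 × log₂(0.3114) = 0.5241
  p(2,2)=45/289: -0.1557 × log₂(0.1557) = 0.4178
H(X,Y) = 2.7795 bits


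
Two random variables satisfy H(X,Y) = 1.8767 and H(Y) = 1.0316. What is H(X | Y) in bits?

Chain rule: H(X,Y) = H(X|Y) + H(Y)
H(X|Y) = H(X,Y) - H(Y) = 1.8767 - 1.0316 = 0.8451 bits


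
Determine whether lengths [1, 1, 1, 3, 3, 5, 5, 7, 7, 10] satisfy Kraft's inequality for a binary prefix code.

Kraft inequality: Σ 2^(-l_i) ≤ 1 for prefix-free code
Calculating: 2^(-1) + 2^(-1) + 2^(-1) + 2^(-3) + 2^(-3) + 2^(-5) + 2^(-5) + 2^(-7) + 2^(-7) + 2^(-10)
= 0.5 + 0.5 + 0.5 + 0.125 + 0.125 + 0.03125 + 0.03125 + 0.0078125 + 0.0078125 + 0.0009765625
= 1.8291
Since 1.8291 > 1, prefix-free code does not exist


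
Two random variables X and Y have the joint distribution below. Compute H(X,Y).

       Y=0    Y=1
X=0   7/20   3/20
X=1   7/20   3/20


H(X,Y) = -Σ p(x,y) log₂ p(x,y)
  p(0,0)=7/20: -0.3500 × log₂(0.3500) = 0.5301
  p(0,1)=3/20: -0.1500 × log₂(0.1500) = 0.4105
  p(1,0)=7/20: -0.3500 × log₂(0.3500) = 0.5301
  p(1,1)=3/20: -0.1500 × log₂(0.1500) = 0.4105
H(X,Y) = 1.8813 bits


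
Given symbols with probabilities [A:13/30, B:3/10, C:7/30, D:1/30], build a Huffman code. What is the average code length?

Huffman tree construction:
Combine smallest probabilities repeatedly
Resulting codes:
  A: 0 (length 1)
  B: 11 (length 2)
  C: 101 (length 3)
  D: 100 (length 3)
Average length = Σ p(s) × length(s) = 1.8333 bits


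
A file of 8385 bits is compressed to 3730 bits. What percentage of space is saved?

Space savings = (1 - Compressed/Original) × 100%
= (1 - 3730/8385) × 100%
= 55.52%


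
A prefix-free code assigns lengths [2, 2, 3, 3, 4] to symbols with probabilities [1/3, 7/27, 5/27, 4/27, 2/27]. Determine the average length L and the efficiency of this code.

Average length L = Σ p_i × l_i = 2.4815 bits
Entropy H = 2.1701 bits
Efficiency η = H/L × 100% = 87.45%


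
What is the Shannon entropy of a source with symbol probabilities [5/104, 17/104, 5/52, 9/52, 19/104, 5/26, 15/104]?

H(X) = -Σ p(x) log₂ p(x)
  -5/104 × log₂(5/104) = 0.2105
  -17/104 × log₂(17/104) = 0.4271
  -5/52 × log₂(5/52) = 0.3249
  -9/52 × log₂(9/52) = 0.4380
  -19/104 × log₂(19/104) = 0.4481
  -5/26 × log₂(5/26) = 0.4574
  -15/104 × log₂(15/104) = 0.4029
H(X) = 2.7088 bits


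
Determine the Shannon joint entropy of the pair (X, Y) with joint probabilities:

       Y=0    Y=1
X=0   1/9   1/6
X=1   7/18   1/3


H(X,Y) = -Σ p(x,y) log₂ p(x,y)
  p(0,0)=1/9: -0.1111 × log₂(0.1111) = 0.3522
  p(0,1)=1/6: -0.1667 × log₂(0.1667) = 0.4308
  p(1,0)=7/18: -0.3889 × log₂(0.3889) = 0.5299
  p(1,1)=1/3: -0.3333 × log₂(0.3333) = 0.5283
H(X,Y) = 1.8413 bits


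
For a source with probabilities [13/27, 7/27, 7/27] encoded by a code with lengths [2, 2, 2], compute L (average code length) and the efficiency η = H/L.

Average length L = Σ p_i × l_i = 2.0000 bits
Entropy H = 1.5175 bits
Efficiency η = H/L × 100% = 75.88%


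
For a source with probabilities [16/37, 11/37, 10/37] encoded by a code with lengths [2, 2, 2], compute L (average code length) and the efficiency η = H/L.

Average length L = Σ p_i × l_i = 2.0000 bits
Entropy H = 1.5534 bits
Efficiency η = H/L × 100% = 77.67%


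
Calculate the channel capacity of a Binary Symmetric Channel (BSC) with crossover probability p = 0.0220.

For BSC with error probability p:
C = 1 - H(p) where H(p) is binary entropy
H(0.0220) = -0.0220 × log₂(0.0220) - 0.9780 × log₂(0.9780)
H(p) = 0.1525
C = 1 - 0.1525 = 0.8475 bits/use


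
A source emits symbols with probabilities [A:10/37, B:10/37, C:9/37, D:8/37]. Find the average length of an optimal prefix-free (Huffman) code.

Huffman tree construction:
Combine smallest probabilities repeatedly
Resulting codes:
  A: 10 (length 2)
  B: 11 (length 2)
  C: 01 (length 2)
  D: 00 (length 2)
Average length = Σ p(s) × length(s) = 2.0000 bits


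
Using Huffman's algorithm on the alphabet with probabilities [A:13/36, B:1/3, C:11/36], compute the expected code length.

Huffman tree construction:
Combine smallest probabilities repeatedly
Resulting codes:
  A: 0 (length 1)
  B: 11 (length 2)
  C: 10 (length 2)
Average length = Σ p(s) × length(s) = 1.6389 bits


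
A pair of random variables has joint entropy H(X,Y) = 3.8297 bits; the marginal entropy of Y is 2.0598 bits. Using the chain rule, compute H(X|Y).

Chain rule: H(X,Y) = H(X|Y) + H(Y)
H(X|Y) = H(X,Y) - H(Y) = 3.8297 - 2.0598 = 1.7699 bits


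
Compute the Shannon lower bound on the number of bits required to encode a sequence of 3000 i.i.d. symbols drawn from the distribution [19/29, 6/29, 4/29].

Entropy H = 1.2642 bits/symbol
Minimum bits = H × n = 1.2642 × 3000
= 3792.52 bits


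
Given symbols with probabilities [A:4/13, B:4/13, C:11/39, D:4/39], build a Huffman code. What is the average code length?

Huffman tree construction:
Combine smallest probabilities repeatedly
Resulting codes:
  A: 10 (length 2)
  B: 11 (length 2)
  C: 01 (length 2)
  D: 00 (length 2)
Average length = Σ p(s) × length(s) = 2.0000 bits


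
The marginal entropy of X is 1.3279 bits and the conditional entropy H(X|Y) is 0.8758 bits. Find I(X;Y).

I(X;Y) = H(X) - H(X|Y)
I(X;Y) = 1.3279 - 0.8758 = 0.4521 bits


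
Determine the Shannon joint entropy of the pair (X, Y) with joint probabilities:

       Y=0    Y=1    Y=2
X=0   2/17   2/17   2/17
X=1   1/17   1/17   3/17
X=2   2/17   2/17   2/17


H(X,Y) = -Σ p(x,y) log₂ p(x,y)
  p(0,0)=2/17: -0.1176 × log₂(0.1176) = 0.3632
  p(0,1)=2/17: -0.1176 × log₂(0.1176) = 0.3632
  p(0,2)=2/17: -0.1176 × log₂(0.1176) = 0.3632
  p(1,0)=1/17: -0.0588 × log₂(0.0588) = 0.2404
  p(1,1)=1/17: -0.0588 × log₂(0.0588) = 0.2404
  p(1,2)=3/17: -0.1765 × log₂(0.1765) = 0.4416
  p(2,0)=2/17: -0.1176 × log₂(0.1176) = 0.3632
  p(2,1)=2/17: -0.1176 × log₂(0.1176) = 0.3632
  p(2,2)=2/17: -0.1176 × log₂(0.1176) = 0.3632
H(X,Y) = 3.1019 bits


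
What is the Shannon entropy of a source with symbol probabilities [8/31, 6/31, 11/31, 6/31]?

H(X) = -Σ p(x) log₂ p(x)
  -8/31 × log₂(8/31) = 0.5043
  -6/31 × log₂(6/31) = 0.4586
  -11/31 × log₂(11/31) = 0.5304
  -6/31 × log₂(6/31) = 0.4586
H(X) = 1.9518 bits


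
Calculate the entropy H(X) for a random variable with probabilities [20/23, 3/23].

H(X) = -Σ p(x) log₂ p(x)
  -20/23 × log₂(20/23) = 0.1753
  -3/23 × log₂(3/23) = 0.3833
H(X) = 0.5586 bits


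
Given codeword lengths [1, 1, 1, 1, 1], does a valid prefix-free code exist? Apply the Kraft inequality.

Kraft inequality: Σ 2^(-l_i) ≤ 1 for prefix-free code
Calculating: 2^(-1) + 2^(-1) + 2^(-1) + 2^(-1) + 2^(-1)
= 0.5 + 0.5 + 0.5 + 0.5 + 0.5
= 2.5000
Since 2.5000 > 1, prefix-free code does not exist


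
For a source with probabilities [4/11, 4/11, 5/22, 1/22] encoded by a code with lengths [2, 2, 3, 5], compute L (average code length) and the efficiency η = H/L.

Average length L = Σ p_i × l_i = 2.3636 bits
Entropy H = 1.7499 bits
Efficiency η = H/L × 100% = 74.03%


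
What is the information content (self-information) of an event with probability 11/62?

Information content I(x) = -log₂(p(x))
I = -log₂(11/62) = -log₂(0.1774)
I = 2.4948 bits


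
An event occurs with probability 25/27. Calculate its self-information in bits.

Information content I(x) = -log₂(p(x))
I = -log₂(25/27) = -log₂(0.9259)
I = 0.1110 bits


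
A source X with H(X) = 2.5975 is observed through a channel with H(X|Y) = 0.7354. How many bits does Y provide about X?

I(X;Y) = H(X) - H(X|Y)
I(X;Y) = 2.5975 - 0.7354 = 1.8621 bits


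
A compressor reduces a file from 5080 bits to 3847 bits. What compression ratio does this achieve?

Compression ratio = Original / Compressed
= 5080 / 3847 = 1.32:1


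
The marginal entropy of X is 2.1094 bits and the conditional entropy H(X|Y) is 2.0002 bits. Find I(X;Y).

I(X;Y) = H(X) - H(X|Y)
I(X;Y) = 2.1094 - 2.0002 = 0.1092 bits


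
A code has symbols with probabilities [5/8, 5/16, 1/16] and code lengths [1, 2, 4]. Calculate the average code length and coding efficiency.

Average length L = Σ p_i × l_i = 1.5000 bits
Entropy H = 1.1982 bits
Efficiency η = H/L × 100% = 79.88%


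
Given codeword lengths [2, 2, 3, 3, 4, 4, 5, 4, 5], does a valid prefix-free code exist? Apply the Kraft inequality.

Kraft inequality: Σ 2^(-l_i) ≤ 1 for prefix-free code
Calculating: 2^(-2) + 2^(-2) + 2^(-3) + 2^(-3) + 2^(-4) + 2^(-4) + 2^(-5) + 2^(-4) + 2^(-5)
= 0.25 + 0.25 + 0.125 + 0.125 + 0.0625 + 0.0625 + 0.03125 + 0.0625 + 0.03125
= 1.0000
Since 1.0000 ≤ 1, prefix-free code exists


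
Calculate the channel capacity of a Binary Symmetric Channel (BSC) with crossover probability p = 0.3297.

For BSC with error probability p:
C = 1 - H(p) where H(p) is binary entropy
H(0.3297) = -0.3297 × log₂(0.3297) - 0.6703 × log₂(0.6703)
H(p) = 0.9146
C = 1 - 0.9146 = 0.0854 bits/use


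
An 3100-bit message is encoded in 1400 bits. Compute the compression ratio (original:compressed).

Compression ratio = Original / Compressed
= 3100 / 1400 = 2.21:1


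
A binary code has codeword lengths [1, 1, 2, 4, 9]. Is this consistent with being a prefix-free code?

Kraft inequality: Σ 2^(-l_i) ≤ 1 for prefix-free code
Calculating: 2^(-1) + 2^(-1) + 2^(-2) + 2^(-4) + 2^(-9)
= 0.5 + 0.5 + 0.25 + 0.0625 + 0.001953125
= 1.3145
Since 1.3145 > 1, prefix-free code does not exist


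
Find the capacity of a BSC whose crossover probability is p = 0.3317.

For BSC with error probability p:
C = 1 - H(p) where H(p) is binary entropy
H(0.3317) = -0.3317 × log₂(0.3317) - 0.6683 × log₂(0.6683)
H(p) = 0.9167
C = 1 - 0.9167 = 0.0833 bits/use


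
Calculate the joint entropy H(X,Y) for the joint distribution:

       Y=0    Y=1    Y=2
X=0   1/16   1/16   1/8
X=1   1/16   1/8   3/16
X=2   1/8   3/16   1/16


H(X,Y) = -Σ p(x,y) log₂ p(x,y)
  p(0,0)=1/16: -0.0625 × log₂(0.0625) = 0.2500
  p(0,1)=1/16: -0.0625 × log₂(0.0625) = 0.2500
  p(0,2)=1/8: -0.1250 × log₂(0.1250) = 0.3750
  p(1,0)=1/16: -0.0625 × log₂(0.0625) = 0.2500
  p(1,1)=1/8: -0.1250 × log₂(0.1250) = 0.3750
  p(1,2)=3/16: -0.1875 × log₂(0.1875) = 0.4528
  p(2,0)=1/8: -0.1250 × log₂(0.1250) = 0.3750
  p(2,1)=3/16: -0.1875 × log₂(0.1875) = 0.4528
  p(2,2)=1/16: -0.0625 × log₂(0.0625) = 0.2500
H(X,Y) = 3.0306 bits


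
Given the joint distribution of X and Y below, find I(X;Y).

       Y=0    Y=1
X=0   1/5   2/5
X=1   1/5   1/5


H(X) = 0.9710, H(Y) = 0.9710, H(X,Y) = 1.9219
I(X;Y) = H(X) + H(Y) - H(X,Y) = 0.0200 bits


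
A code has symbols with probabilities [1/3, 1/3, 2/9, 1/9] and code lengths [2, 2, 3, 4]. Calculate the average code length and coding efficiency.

Average length L = Σ p_i × l_i = 2.4444 bits
Entropy H = 1.8911 bits
Efficiency η = H/L × 100% = 77.36%


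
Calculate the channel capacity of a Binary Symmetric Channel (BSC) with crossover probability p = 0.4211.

For BSC with error probability p:
C = 1 - H(p) where H(p) is binary entropy
H(0.4211) = -0.4211 × log₂(0.4211) - 0.5789 × log₂(0.5789)
H(p) = 0.9820
C = 1 - 0.9820 = 0.0180 bits/use


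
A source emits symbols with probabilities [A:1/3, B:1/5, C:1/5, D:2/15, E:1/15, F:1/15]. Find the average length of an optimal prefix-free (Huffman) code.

Huffman tree construction:
Combine smallest probabilities repeatedly
Resulting codes:
  A: 11 (length 2)
  B: 00 (length 2)
  C: 01 (length 2)
  D: 100 (length 3)
  E: 1010 (length 4)
  F: 1011 (length 4)
Average length = Σ p(s) × length(s) = 2.4000 bits
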